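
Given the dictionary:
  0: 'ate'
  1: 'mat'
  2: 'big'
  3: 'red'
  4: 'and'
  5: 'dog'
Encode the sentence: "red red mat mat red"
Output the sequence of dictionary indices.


Look up each word in the dictionary:
  'red' -> 3
  'red' -> 3
  'mat' -> 1
  'mat' -> 1
  'red' -> 3

Encoded: [3, 3, 1, 1, 3]


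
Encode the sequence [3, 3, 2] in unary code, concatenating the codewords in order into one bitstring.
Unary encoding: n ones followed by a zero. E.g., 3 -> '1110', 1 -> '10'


Encode each number as n ones followed by a terminating 0:
  3 -> 1110 (4 bits)
  3 -> 1110 (4 bits)
  2 -> 110 (3 bits)
Total length = 4 + 4 + 3 = 11 bits.

Unary([3, 3, 2]) = 11101110110 (11 bits)


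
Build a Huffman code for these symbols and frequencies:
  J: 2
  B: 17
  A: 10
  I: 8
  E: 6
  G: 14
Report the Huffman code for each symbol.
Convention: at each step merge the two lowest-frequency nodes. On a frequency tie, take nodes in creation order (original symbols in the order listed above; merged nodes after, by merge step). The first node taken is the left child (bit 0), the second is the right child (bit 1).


Huffman tree construction:
Step 1: Merge J(2) + E(6) = 8
Step 2: Merge I(8) + (J+E)(8) = 16
Step 3: Merge A(10) + G(14) = 24
Step 4: Merge (I+(J+E))(16) + B(17) = 33
Step 5: Merge (A+G)(24) + ((I+(J+E))+B)(33) = 57
Read each symbol's code off the tree from the root (left child = 0, right child = 1).

Codes:
  J: 1010 (length 4)
  B: 11 (length 2)
  A: 00 (length 2)
  I: 100 (length 3)
  E: 1011 (length 4)
  G: 01 (length 2)
Average code length: 138/57 = 2.4211 bits/symbol


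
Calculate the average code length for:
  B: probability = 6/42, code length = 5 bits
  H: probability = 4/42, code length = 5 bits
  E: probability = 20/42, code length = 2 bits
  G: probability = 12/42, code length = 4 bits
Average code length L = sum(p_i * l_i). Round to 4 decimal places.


Weighted contributions p_i * l_i:
  B: (6/42) * 5 = 30/42
  H: (4/42) * 5 = 20/42
  E: (20/42) * 2 = 40/42
  G: (12/42) * 4 = 48/42
Sum = (30 + 20 + 40 + 48)/42 = 138/42

L = 138/42 = 3.2857 bits/symbol


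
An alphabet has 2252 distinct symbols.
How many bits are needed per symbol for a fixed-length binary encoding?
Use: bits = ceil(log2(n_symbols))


log2(2252) = 11.137
Bracket: 2^11 = 2048 < 2252 <= 2^12 = 4096
So ceil(log2(2252)) = 12

bits = ceil(log2(2252)) = ceil(11.137) = 12 bits


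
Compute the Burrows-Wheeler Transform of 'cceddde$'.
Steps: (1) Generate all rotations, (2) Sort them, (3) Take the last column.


Rotations (sorted):
  0: $cceddde -> last char: e
  1: cceddde$ -> last char: $
  2: ceddde$c -> last char: c
  3: ddde$cce -> last char: e
  4: dde$cced -> last char: d
  5: de$ccedd -> last char: d
  6: e$cceddd -> last char: d
  7: eddde$cc -> last char: c


BWT = e$cedddc


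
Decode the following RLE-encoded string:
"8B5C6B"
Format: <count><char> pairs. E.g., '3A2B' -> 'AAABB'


Expanding each <count><char> pair:
  8B -> 'BBBBBBBB'
  5C -> 'CCCCC'
  6B -> 'BBBBBB'

Decoded = BBBBBBBBCCCCCBBBBBB


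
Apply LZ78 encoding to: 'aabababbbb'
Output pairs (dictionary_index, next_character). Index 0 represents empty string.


LZ78 encoding steps:
Dictionary: {0: ''}
Step 1: w='' (idx 0), next='a' -> output (0, 'a'), add 'a' as idx 1
Step 2: w='a' (idx 1), next='b' -> output (1, 'b'), add 'ab' as idx 2
Step 3: w='ab' (idx 2), next='a' -> output (2, 'a'), add 'aba' as idx 3
Step 4: w='' (idx 0), next='b' -> output (0, 'b'), add 'b' as idx 4
Step 5: w='b' (idx 4), next='b' -> output (4, 'b'), add 'bb' as idx 5
Step 6: w='b' (idx 4), end of input -> output (4, '')


Encoded: [(0, 'a'), (1, 'b'), (2, 'a'), (0, 'b'), (4, 'b'), (4, '')]


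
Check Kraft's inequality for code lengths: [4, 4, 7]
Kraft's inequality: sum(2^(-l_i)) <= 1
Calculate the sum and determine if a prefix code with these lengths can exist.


Sum = 2^(-4) + 2^(-4) + 2^(-7)
    = 0.0625 + 0.0625 + 0.0078125
    = 17/128 = 0.1328125
Since 0.1328125 <= 1, Kraft's inequality IS satisfied.
A prefix code with these lengths CAN exist.

Kraft sum = 0.1328125. Satisfied.


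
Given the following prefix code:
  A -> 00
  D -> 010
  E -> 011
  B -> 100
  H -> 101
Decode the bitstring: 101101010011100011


Decoding step by step:
Bits 101 -> H
Bits 101 -> H
Bits 010 -> D
Bits 011 -> E
Bits 100 -> B
Bits 011 -> E


Decoded message: HHDEBE


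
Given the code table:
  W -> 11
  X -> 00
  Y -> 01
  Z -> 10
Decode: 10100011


Decoding:
10 -> Z
10 -> Z
00 -> X
11 -> W


Result: ZZXW


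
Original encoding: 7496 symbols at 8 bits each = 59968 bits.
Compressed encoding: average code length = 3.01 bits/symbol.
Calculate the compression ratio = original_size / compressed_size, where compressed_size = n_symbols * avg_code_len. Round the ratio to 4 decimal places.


original_size = n_symbols * orig_bits = 7496 * 8 = 59968 bits
compressed_size = n_symbols * avg_code_len = 7496 * 3.01 = 22562.96 bits
ratio = original_size / compressed_size = 59968 / 22562.96 = 2.6578

Compression ratio = 2.6578


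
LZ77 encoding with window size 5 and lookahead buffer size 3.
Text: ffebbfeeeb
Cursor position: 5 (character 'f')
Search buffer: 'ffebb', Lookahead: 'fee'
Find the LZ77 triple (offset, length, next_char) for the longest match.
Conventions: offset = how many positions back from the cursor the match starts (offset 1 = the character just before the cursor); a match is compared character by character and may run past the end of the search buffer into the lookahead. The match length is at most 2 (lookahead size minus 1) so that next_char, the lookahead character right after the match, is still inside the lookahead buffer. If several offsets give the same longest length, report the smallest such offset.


Try each offset into the search buffer:
  offset=1 (pos 4, char 'b'): match length 0
  offset=2 (pos 3, char 'b'): match length 0
  offset=3 (pos 2, char 'e'): match length 0
  offset=4 (pos 1, char 'f'): match length 2
  offset=5 (pos 0, char 'f'): match length 1
Longest match has length 2 at offset 4.
next_char = character at position 5 + 2 = 7 -> 'e'

Best match: offset=4, length=2 (matching 'fe' starting at position 1)
LZ77 triple: (4, 2, 'e')


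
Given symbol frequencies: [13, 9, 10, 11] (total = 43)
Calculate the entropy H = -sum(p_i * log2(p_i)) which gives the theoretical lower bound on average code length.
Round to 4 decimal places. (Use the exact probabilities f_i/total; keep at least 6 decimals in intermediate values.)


Per-symbol terms -p_i * log2(p_i) with p_i = f_i/43:
  p = 13/43 = 0.302326: log2(p) = -1.725825, -p*log2(p) = 0.521761
  p = 9/43 = 0.209302: log2(p) = -2.256340, -p*log2(p) = 0.472257
  p = 10/43 = 0.232558: log2(p) = -2.104337, -p*log2(p) = 0.489381
  p = 11/43 = 0.255814: log2(p) = -1.966833, -p*log2(p) = 0.503143
H = 0.521761 + 0.472257 + 0.489381 + 0.503143 = 1.986542

H = 1.9865 bits/symbol


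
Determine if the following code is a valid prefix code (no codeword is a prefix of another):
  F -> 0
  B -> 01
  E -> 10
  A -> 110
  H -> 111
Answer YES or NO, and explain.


Checking each pair (does one codeword prefix another?):
  F='0' vs B='01': prefix -- VIOLATION

NO -- this is NOT a valid prefix code. F (0) is a prefix of B (01).


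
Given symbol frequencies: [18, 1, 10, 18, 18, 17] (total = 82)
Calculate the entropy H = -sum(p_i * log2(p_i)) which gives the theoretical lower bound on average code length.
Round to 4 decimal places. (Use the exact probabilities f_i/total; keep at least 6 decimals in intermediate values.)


Per-symbol terms -p_i * log2(p_i) with p_i = f_i/82:
  p = 18/82 = 0.219512: log2(p) = -2.187627, -p*log2(p) = 0.480211
  p = 1/82 = 0.012195: log2(p) = -6.357552, -p*log2(p) = 0.077531
  p = 10/82 = 0.121951: log2(p) = -3.035624, -p*log2(p) = 0.370198
  p = 18/82 = 0.219512: log2(p) = -2.187627, -p*log2(p) = 0.480211
  p = 18/82 = 0.219512: log2(p) = -2.187627, -p*log2(p) = 0.480211
  p = 17/82 = 0.207317: log2(p) = -2.270089, -p*log2(p) = 0.470628
H = 0.480211 + 0.077531 + 0.370198 + 0.480211 + 0.480211 + 0.470628 = 2.358990

H = 2.359 bits/symbol


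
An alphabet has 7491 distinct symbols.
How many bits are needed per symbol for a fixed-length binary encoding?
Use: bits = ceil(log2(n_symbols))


log2(7491) = 12.8709
Bracket: 2^12 = 4096 < 7491 <= 2^13 = 8192
So ceil(log2(7491)) = 13

bits = ceil(log2(7491)) = ceil(12.8709) = 13 bits


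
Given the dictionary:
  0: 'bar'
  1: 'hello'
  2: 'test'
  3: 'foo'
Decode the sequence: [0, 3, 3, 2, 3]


Look up each index in the dictionary:
  0 -> 'bar'
  3 -> 'foo'
  3 -> 'foo'
  2 -> 'test'
  3 -> 'foo'

Decoded: "bar foo foo test foo"


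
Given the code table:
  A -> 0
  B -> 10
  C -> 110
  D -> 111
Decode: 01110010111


Decoding:
0 -> A
111 -> D
0 -> A
0 -> A
10 -> B
111 -> D


Result: ADAABD


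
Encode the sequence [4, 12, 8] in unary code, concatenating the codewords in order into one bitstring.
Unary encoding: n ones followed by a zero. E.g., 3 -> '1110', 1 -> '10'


Encode each number as n ones followed by a terminating 0:
  4 -> 11110 (5 bits)
  12 -> 1111111111110 (13 bits)
  8 -> 111111110 (9 bits)
Total length = 5 + 13 + 9 = 27 bits.

Unary([4, 12, 8]) = 111101111111111110111111110 (27 bits)


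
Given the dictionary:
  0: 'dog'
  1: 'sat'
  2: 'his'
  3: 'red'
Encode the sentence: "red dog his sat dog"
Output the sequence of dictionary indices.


Look up each word in the dictionary:
  'red' -> 3
  'dog' -> 0
  'his' -> 2
  'sat' -> 1
  'dog' -> 0

Encoded: [3, 0, 2, 1, 0]


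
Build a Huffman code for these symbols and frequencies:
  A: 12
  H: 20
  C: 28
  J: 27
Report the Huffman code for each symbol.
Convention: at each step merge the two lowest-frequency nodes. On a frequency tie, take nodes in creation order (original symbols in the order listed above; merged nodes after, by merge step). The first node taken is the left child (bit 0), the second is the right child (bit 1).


Huffman tree construction:
Step 1: Merge A(12) + H(20) = 32
Step 2: Merge J(27) + C(28) = 55
Step 3: Merge (A+H)(32) + (J+C)(55) = 87
Read each symbol's code off the tree from the root (left child = 0, right child = 1).

Codes:
  A: 00 (length 2)
  H: 01 (length 2)
  C: 11 (length 2)
  J: 10 (length 2)
Average code length: 174/87 = 2.0000 bits/symbol


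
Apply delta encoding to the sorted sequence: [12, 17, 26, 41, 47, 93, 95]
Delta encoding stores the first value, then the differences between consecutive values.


First value: 12
Deltas:
  17 - 12 = 5
  26 - 17 = 9
  41 - 26 = 15
  47 - 41 = 6
  93 - 47 = 46
  95 - 93 = 2


Delta encoded: [12, 5, 9, 15, 6, 46, 2]


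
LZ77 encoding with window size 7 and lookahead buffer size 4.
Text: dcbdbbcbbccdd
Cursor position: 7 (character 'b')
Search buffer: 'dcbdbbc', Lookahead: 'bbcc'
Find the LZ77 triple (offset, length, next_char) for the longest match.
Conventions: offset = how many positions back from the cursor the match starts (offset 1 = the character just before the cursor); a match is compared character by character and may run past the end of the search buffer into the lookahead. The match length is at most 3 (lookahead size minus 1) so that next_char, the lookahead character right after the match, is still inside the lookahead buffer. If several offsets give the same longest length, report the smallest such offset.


Try each offset into the search buffer:
  offset=1 (pos 6, char 'c'): match length 0
  offset=2 (pos 5, char 'b'): match length 1
  offset=3 (pos 4, char 'b'): match length 3
  offset=4 (pos 3, char 'd'): match length 0
  offset=5 (pos 2, char 'b'): match length 1
  offset=6 (pos 1, char 'c'): match length 0
  offset=7 (pos 0, char 'd'): match length 0
Longest match has length 3 at offset 3.
next_char = character at position 7 + 3 = 10 -> 'c'

Best match: offset=3, length=3 (matching 'bbc' starting at position 4)
LZ77 triple: (3, 3, 'c')


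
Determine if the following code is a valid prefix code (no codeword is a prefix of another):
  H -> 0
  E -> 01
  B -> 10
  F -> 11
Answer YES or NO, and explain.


Checking each pair (does one codeword prefix another?):
  H='0' vs E='01': prefix -- VIOLATION

NO -- this is NOT a valid prefix code. H (0) is a prefix of E (01).


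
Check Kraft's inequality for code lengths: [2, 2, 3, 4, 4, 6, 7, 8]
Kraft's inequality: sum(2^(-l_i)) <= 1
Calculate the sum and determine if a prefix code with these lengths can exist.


Sum = 2^(-2) + 2^(-2) + 2^(-3) + 2^(-4) + 2^(-4) + 2^(-6) + 2^(-7) + 2^(-8)
    = 0.25 + 0.25 + 0.125 + 0.0625 + 0.0625 + 0.015625 + 0.0078125 + 0.00390625
    = 199/256 = 0.77734375
Since 0.77734375 <= 1, Kraft's inequality IS satisfied.
A prefix code with these lengths CAN exist.

Kraft sum = 0.77734375. Satisfied.


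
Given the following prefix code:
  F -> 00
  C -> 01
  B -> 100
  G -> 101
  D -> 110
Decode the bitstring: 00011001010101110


Decoding step by step:
Bits 00 -> F
Bits 01 -> C
Bits 100 -> B
Bits 101 -> G
Bits 01 -> C
Bits 01 -> C
Bits 110 -> D


Decoded message: FCBGCCD


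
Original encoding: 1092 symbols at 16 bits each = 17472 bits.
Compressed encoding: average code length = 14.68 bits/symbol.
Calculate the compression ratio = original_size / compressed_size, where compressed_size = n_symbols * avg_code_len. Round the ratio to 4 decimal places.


original_size = n_symbols * orig_bits = 1092 * 16 = 17472 bits
compressed_size = n_symbols * avg_code_len = 1092 * 14.68 = 16030.56 bits
ratio = original_size / compressed_size = 17472 / 16030.56 = 1.0899

Compression ratio = 1.0899


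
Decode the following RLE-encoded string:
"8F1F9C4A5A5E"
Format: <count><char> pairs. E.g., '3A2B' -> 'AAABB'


Expanding each <count><char> pair:
  8F -> 'FFFFFFFF'
  1F -> 'F'
  9C -> 'CCCCCCCCC'
  4A -> 'AAAA'
  5A -> 'AAAAA'
  5E -> 'EEEEE'

Decoded = FFFFFFFFFCCCCCCCCCAAAAAAAAAEEEEE


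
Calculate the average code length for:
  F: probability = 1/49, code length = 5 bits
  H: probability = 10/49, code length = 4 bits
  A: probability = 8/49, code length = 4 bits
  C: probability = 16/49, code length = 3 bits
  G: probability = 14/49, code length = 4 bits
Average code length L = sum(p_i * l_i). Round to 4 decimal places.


Weighted contributions p_i * l_i:
  F: (1/49) * 5 = 5/49
  H: (10/49) * 4 = 40/49
  A: (8/49) * 4 = 32/49
  C: (16/49) * 3 = 48/49
  G: (14/49) * 4 = 56/49
Sum = (5 + 40 + 32 + 48 + 56)/49 = 181/49

L = 181/49 = 3.6939 bits/symbol


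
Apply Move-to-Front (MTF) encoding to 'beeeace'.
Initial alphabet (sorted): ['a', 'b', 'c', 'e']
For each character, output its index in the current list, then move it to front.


MTF encoding:
'b': index 1 in ['a', 'b', 'c', 'e'] -> ['b', 'a', 'c', 'e']
'e': index 3 in ['b', 'a', 'c', 'e'] -> ['e', 'b', 'a', 'c']
'e': index 0 in ['e', 'b', 'a', 'c'] -> ['e', 'b', 'a', 'c']
'e': index 0 in ['e', 'b', 'a', 'c'] -> ['e', 'b', 'a', 'c']
'a': index 2 in ['e', 'b', 'a', 'c'] -> ['a', 'e', 'b', 'c']
'c': index 3 in ['a', 'e', 'b', 'c'] -> ['c', 'a', 'e', 'b']
'e': index 2 in ['c', 'a', 'e', 'b'] -> ['e', 'c', 'a', 'b']


Output: [1, 3, 0, 0, 2, 3, 2]


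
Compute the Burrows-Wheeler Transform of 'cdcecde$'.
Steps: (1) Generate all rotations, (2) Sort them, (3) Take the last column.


Rotations (sorted):
  0: $cdcecde -> last char: e
  1: cdcecde$ -> last char: $
  2: cde$cdce -> last char: e
  3: cecde$cd -> last char: d
  4: dcecde$c -> last char: c
  5: de$cdcec -> last char: c
  6: e$cdcecd -> last char: d
  7: ecde$cdc -> last char: c


BWT = e$edccdc


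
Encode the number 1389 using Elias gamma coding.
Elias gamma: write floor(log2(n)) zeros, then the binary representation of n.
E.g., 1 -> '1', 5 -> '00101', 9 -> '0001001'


num_bits = floor(log2(1389)) + 1 = 11
leading_zeros = num_bits - 1 = 10
binary(1389) = 10101101101

Elias gamma(1389) = '0000000000' + '10101101101' = 000000000010101101101 (21 bits)


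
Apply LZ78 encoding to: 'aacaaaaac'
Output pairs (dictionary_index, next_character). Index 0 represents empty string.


LZ78 encoding steps:
Dictionary: {0: ''}
Step 1: w='' (idx 0), next='a' -> output (0, 'a'), add 'a' as idx 1
Step 2: w='a' (idx 1), next='c' -> output (1, 'c'), add 'ac' as idx 2
Step 3: w='a' (idx 1), next='a' -> output (1, 'a'), add 'aa' as idx 3
Step 4: w='aa' (idx 3), next='a' -> output (3, 'a'), add 'aaa' as idx 4
Step 5: w='' (idx 0), next='c' -> output (0, 'c'), add 'c' as idx 5


Encoded: [(0, 'a'), (1, 'c'), (1, 'a'), (3, 'a'), (0, 'c')]


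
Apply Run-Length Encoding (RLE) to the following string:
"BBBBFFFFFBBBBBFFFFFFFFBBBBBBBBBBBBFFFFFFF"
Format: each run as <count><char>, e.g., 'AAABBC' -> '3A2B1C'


Scanning runs left to right:
  i=0: run of 'B' x 4 -> '4B'
  i=4: run of 'F' x 5 -> '5F'
  i=9: run of 'B' x 5 -> '5B'
  i=14: run of 'F' x 8 -> '8F'
  i=22: run of 'B' x 12 -> '12B'
  i=34: run of 'F' x 7 -> '7F'

RLE = 4B5F5B8F12B7F


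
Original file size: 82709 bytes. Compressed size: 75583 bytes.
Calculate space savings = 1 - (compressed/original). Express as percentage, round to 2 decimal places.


ratio = compressed/original = 75583/82709 = 0.913843
savings = 1 - ratio = 1 - 0.913843 = 0.086157
as a percentage: 0.086157 * 100 = 8.62%

Space savings = 1 - 75583/82709 = 8.62%


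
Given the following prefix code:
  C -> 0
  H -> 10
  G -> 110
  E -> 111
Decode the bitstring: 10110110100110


Decoding step by step:
Bits 10 -> H
Bits 110 -> G
Bits 110 -> G
Bits 10 -> H
Bits 0 -> C
Bits 110 -> G


Decoded message: HGGHCG


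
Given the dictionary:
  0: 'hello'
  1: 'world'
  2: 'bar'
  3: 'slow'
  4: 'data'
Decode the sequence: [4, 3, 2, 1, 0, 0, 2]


Look up each index in the dictionary:
  4 -> 'data'
  3 -> 'slow'
  2 -> 'bar'
  1 -> 'world'
  0 -> 'hello'
  0 -> 'hello'
  2 -> 'bar'

Decoded: "data slow bar world hello hello bar"


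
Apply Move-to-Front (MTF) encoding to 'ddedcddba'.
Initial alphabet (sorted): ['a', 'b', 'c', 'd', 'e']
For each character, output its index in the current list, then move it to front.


MTF encoding:
'd': index 3 in ['a', 'b', 'c', 'd', 'e'] -> ['d', 'a', 'b', 'c', 'e']
'd': index 0 in ['d', 'a', 'b', 'c', 'e'] -> ['d', 'a', 'b', 'c', 'e']
'e': index 4 in ['d', 'a', 'b', 'c', 'e'] -> ['e', 'd', 'a', 'b', 'c']
'd': index 1 in ['e', 'd', 'a', 'b', 'c'] -> ['d', 'e', 'a', 'b', 'c']
'c': index 4 in ['d', 'e', 'a', 'b', 'c'] -> ['c', 'd', 'e', 'a', 'b']
'd': index 1 in ['c', 'd', 'e', 'a', 'b'] -> ['d', 'c', 'e', 'a', 'b']
'd': index 0 in ['d', 'c', 'e', 'a', 'b'] -> ['d', 'c', 'e', 'a', 'b']
'b': index 4 in ['d', 'c', 'e', 'a', 'b'] -> ['b', 'd', 'c', 'e', 'a']
'a': index 4 in ['b', 'd', 'c', 'e', 'a'] -> ['a', 'b', 'd', 'c', 'e']


Output: [3, 0, 4, 1, 4, 1, 0, 4, 4]


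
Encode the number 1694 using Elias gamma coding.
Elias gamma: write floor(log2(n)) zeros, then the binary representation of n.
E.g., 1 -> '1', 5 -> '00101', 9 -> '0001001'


num_bits = floor(log2(1694)) + 1 = 11
leading_zeros = num_bits - 1 = 10
binary(1694) = 11010011110

Elias gamma(1694) = '0000000000' + '11010011110' = 000000000011010011110 (21 bits)


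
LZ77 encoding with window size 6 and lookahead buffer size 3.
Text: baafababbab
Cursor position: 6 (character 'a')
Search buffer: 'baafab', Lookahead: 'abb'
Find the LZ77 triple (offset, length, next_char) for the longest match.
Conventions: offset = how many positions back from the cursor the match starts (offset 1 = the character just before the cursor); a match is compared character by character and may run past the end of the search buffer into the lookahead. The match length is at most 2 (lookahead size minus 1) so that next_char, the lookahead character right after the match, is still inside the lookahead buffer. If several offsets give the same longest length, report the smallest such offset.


Try each offset into the search buffer:
  offset=1 (pos 5, char 'b'): match length 0
  offset=2 (pos 4, char 'a'): match length 2
  offset=3 (pos 3, char 'f'): match length 0
  offset=4 (pos 2, char 'a'): match length 1
  offset=5 (pos 1, char 'a'): match length 1
  offset=6 (pos 0, char 'b'): match length 0
Longest match has length 2 at offset 2.
next_char = character at position 6 + 2 = 8 -> 'b'

Best match: offset=2, length=2 (matching 'ab' starting at position 4)
LZ77 triple: (2, 2, 'b')


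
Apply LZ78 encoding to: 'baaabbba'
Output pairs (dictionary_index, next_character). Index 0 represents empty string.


LZ78 encoding steps:
Dictionary: {0: ''}
Step 1: w='' (idx 0), next='b' -> output (0, 'b'), add 'b' as idx 1
Step 2: w='' (idx 0), next='a' -> output (0, 'a'), add 'a' as idx 2
Step 3: w='a' (idx 2), next='a' -> output (2, 'a'), add 'aa' as idx 3
Step 4: w='b' (idx 1), next='b' -> output (1, 'b'), add 'bb' as idx 4
Step 5: w='b' (idx 1), next='a' -> output (1, 'a'), add 'ba' as idx 5


Encoded: [(0, 'b'), (0, 'a'), (2, 'a'), (1, 'b'), (1, 'a')]


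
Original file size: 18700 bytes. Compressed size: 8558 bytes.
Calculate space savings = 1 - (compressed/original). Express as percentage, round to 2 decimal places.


ratio = compressed/original = 8558/18700 = 0.457647
savings = 1 - ratio = 1 - 0.457647 = 0.542353
as a percentage: 0.542353 * 100 = 54.24%

Space savings = 1 - 8558/18700 = 54.24%


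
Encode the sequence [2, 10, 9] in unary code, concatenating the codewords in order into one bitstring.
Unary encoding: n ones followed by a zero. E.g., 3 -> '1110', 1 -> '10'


Encode each number as n ones followed by a terminating 0:
  2 -> 110 (3 bits)
  10 -> 11111111110 (11 bits)
  9 -> 1111111110 (10 bits)
Total length = 3 + 11 + 10 = 24 bits.

Unary([2, 10, 9]) = 110111111111101111111110 (24 bits)


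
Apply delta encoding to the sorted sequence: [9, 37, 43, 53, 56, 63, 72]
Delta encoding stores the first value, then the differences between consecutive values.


First value: 9
Deltas:
  37 - 9 = 28
  43 - 37 = 6
  53 - 43 = 10
  56 - 53 = 3
  63 - 56 = 7
  72 - 63 = 9


Delta encoded: [9, 28, 6, 10, 3, 7, 9]


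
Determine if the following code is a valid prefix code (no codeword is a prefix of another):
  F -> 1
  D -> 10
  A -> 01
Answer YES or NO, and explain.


Checking each pair (does one codeword prefix another?):
  F='1' vs D='10': prefix -- VIOLATION

NO -- this is NOT a valid prefix code. F (1) is a prefix of D (10).


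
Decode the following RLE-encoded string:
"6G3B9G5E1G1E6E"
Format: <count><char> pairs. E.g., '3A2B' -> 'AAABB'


Expanding each <count><char> pair:
  6G -> 'GGGGGG'
  3B -> 'BBB'
  9G -> 'GGGGGGGGG'
  5E -> 'EEEEE'
  1G -> 'G'
  1E -> 'E'
  6E -> 'EEEEEE'

Decoded = GGGGGGBBBGGGGGGGGGEEEEEGEEEEEEE


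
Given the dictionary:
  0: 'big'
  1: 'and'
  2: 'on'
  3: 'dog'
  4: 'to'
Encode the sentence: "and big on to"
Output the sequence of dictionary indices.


Look up each word in the dictionary:
  'and' -> 1
  'big' -> 0
  'on' -> 2
  'to' -> 4

Encoded: [1, 0, 2, 4]


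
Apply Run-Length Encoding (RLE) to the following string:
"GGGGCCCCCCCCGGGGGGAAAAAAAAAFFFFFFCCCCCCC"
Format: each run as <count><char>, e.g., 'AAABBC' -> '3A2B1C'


Scanning runs left to right:
  i=0: run of 'G' x 4 -> '4G'
  i=4: run of 'C' x 8 -> '8C'
  i=12: run of 'G' x 6 -> '6G'
  i=18: run of 'A' x 9 -> '9A'
  i=27: run of 'F' x 6 -> '6F'
  i=33: run of 'C' x 7 -> '7C'

RLE = 4G8C6G9A6F7C


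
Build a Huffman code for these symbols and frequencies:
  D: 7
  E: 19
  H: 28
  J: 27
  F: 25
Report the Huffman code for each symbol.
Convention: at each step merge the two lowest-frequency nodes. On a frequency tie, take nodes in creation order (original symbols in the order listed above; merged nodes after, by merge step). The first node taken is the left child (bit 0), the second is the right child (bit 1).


Huffman tree construction:
Step 1: Merge D(7) + E(19) = 26
Step 2: Merge F(25) + (D+E)(26) = 51
Step 3: Merge J(27) + H(28) = 55
Step 4: Merge (F+(D+E))(51) + (J+H)(55) = 106
Read each symbol's code off the tree from the root (left child = 0, right child = 1).

Codes:
  D: 010 (length 3)
  E: 011 (length 3)
  H: 11 (length 2)
  J: 10 (length 2)
  F: 00 (length 2)
Average code length: 238/106 = 2.2453 bits/symbol


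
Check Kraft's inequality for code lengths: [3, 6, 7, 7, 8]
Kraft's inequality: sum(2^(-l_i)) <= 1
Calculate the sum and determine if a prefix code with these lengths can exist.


Sum = 2^(-3) + 2^(-6) + 2^(-7) + 2^(-7) + 2^(-8)
    = 0.125 + 0.015625 + 0.0078125 + 0.0078125 + 0.00390625
    = 41/256 = 0.16015625
Since 0.16015625 <= 1, Kraft's inequality IS satisfied.
A prefix code with these lengths CAN exist.

Kraft sum = 0.16015625. Satisfied.


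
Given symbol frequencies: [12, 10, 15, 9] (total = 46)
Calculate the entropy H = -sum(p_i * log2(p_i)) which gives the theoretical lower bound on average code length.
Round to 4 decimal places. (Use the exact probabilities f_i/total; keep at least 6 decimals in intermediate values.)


Per-symbol terms -p_i * log2(p_i) with p_i = f_i/46:
  p = 12/46 = 0.260870: log2(p) = -1.938599, -p*log2(p) = 0.505722
  p = 10/46 = 0.217391: log2(p) = -2.201634, -p*log2(p) = 0.478616
  p = 15/46 = 0.326087: log2(p) = -1.616671, -p*log2(p) = 0.527175
  p = 9/46 = 0.195652: log2(p) = -2.353637, -p*log2(p) = 0.460494
H = 0.505722 + 0.478616 + 0.527175 + 0.460494 = 1.972007

H = 1.972 bits/symbol


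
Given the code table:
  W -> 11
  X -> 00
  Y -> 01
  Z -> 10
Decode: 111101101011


Decoding:
11 -> W
11 -> W
01 -> Y
10 -> Z
10 -> Z
11 -> W


Result: WWYZZW


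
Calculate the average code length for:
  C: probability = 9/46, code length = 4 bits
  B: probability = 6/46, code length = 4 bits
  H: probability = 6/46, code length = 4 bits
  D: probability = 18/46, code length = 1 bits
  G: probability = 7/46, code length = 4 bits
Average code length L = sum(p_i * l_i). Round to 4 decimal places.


Weighted contributions p_i * l_i:
  C: (9/46) * 4 = 36/46
  B: (6/46) * 4 = 24/46
  H: (6/46) * 4 = 24/46
  D: (18/46) * 1 = 18/46
  G: (7/46) * 4 = 28/46
Sum = (36 + 24 + 24 + 18 + 28)/46 = 130/46

L = 130/46 = 2.8261 bits/symbol


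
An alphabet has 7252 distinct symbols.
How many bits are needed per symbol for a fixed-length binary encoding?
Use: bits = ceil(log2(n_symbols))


log2(7252) = 12.8242
Bracket: 2^12 = 4096 < 7252 <= 2^13 = 8192
So ceil(log2(7252)) = 13

bits = ceil(log2(7252)) = ceil(12.8242) = 13 bits


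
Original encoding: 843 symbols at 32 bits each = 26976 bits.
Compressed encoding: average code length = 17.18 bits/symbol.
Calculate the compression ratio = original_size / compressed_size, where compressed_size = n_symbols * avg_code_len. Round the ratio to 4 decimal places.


original_size = n_symbols * orig_bits = 843 * 32 = 26976 bits
compressed_size = n_symbols * avg_code_len = 843 * 17.18 = 14482.74 bits
ratio = original_size / compressed_size = 26976 / 14482.74 = 1.8626

Compression ratio = 1.8626


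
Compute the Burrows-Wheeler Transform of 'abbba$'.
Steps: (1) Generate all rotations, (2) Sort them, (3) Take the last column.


Rotations (sorted):
  0: $abbba -> last char: a
  1: a$abbb -> last char: b
  2: abbba$ -> last char: $
  3: ba$abb -> last char: b
  4: bba$ab -> last char: b
  5: bbba$a -> last char: a


BWT = ab$bba


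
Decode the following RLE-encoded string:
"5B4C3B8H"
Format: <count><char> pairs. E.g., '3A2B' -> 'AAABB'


Expanding each <count><char> pair:
  5B -> 'BBBBB'
  4C -> 'CCCC'
  3B -> 'BBB'
  8H -> 'HHHHHHHH'

Decoded = BBBBBCCCCBBBHHHHHHHH


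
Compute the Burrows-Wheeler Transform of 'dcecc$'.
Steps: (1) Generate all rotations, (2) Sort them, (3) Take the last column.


Rotations (sorted):
  0: $dcecc -> last char: c
  1: c$dcec -> last char: c
  2: cc$dce -> last char: e
  3: cecc$d -> last char: d
  4: dcecc$ -> last char: $
  5: ecc$dc -> last char: c


BWT = cced$c


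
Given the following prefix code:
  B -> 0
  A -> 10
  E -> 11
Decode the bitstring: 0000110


Decoding step by step:
Bits 0 -> B
Bits 0 -> B
Bits 0 -> B
Bits 0 -> B
Bits 11 -> E
Bits 0 -> B


Decoded message: BBBBEB


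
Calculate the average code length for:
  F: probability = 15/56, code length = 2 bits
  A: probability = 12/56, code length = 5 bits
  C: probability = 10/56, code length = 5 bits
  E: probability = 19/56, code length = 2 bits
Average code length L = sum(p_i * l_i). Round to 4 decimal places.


Weighted contributions p_i * l_i:
  F: (15/56) * 2 = 30/56
  A: (12/56) * 5 = 60/56
  C: (10/56) * 5 = 50/56
  E: (19/56) * 2 = 38/56
Sum = (30 + 60 + 50 + 38)/56 = 178/56

L = 178/56 = 3.1786 bits/symbol


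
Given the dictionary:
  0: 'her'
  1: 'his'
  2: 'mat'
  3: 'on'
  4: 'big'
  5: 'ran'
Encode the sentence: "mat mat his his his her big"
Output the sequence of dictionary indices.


Look up each word in the dictionary:
  'mat' -> 2
  'mat' -> 2
  'his' -> 1
  'his' -> 1
  'his' -> 1
  'her' -> 0
  'big' -> 4

Encoded: [2, 2, 1, 1, 1, 0, 4]


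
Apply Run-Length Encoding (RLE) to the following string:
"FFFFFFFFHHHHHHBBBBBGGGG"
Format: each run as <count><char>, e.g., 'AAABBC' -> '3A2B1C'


Scanning runs left to right:
  i=0: run of 'F' x 8 -> '8F'
  i=8: run of 'H' x 6 -> '6H'
  i=14: run of 'B' x 5 -> '5B'
  i=19: run of 'G' x 4 -> '4G'

RLE = 8F6H5B4G


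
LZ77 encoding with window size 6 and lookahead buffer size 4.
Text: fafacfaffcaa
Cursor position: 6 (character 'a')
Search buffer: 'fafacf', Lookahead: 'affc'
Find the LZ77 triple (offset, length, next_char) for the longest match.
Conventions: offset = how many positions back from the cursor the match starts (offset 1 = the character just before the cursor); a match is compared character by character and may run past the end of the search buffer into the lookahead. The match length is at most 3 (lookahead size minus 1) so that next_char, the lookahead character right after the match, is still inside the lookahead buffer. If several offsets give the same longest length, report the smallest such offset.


Try each offset into the search buffer:
  offset=1 (pos 5, char 'f'): match length 0
  offset=2 (pos 4, char 'c'): match length 0
  offset=3 (pos 3, char 'a'): match length 1
  offset=4 (pos 2, char 'f'): match length 0
  offset=5 (pos 1, char 'a'): match length 2
  offset=6 (pos 0, char 'f'): match length 0
Longest match has length 2 at offset 5.
next_char = character at position 6 + 2 = 8 -> 'f'

Best match: offset=5, length=2 (matching 'af' starting at position 1)
LZ77 triple: (5, 2, 'f')


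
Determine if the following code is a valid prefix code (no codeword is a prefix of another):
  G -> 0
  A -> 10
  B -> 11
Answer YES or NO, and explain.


Checking each pair (does one codeword prefix another?):
  G='0' vs A='10': no prefix
  G='0' vs B='11': no prefix
  A='10' vs G='0': no prefix
  A='10' vs B='11': no prefix
  B='11' vs G='0': no prefix
  B='11' vs A='10': no prefix
No violation found over all pairs.

YES -- this is a valid prefix code. No codeword is a prefix of any other codeword.


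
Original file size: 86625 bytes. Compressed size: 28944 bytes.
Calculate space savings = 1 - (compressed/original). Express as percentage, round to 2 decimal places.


ratio = compressed/original = 28944/86625 = 0.33413
savings = 1 - ratio = 1 - 0.33413 = 0.66587
as a percentage: 0.66587 * 100 = 66.59%

Space savings = 1 - 28944/86625 = 66.59%


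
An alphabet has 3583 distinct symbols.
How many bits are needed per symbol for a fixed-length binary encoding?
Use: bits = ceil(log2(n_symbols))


log2(3583) = 11.807
Bracket: 2^11 = 2048 < 3583 <= 2^12 = 4096
So ceil(log2(3583)) = 12

bits = ceil(log2(3583)) = ceil(11.807) = 12 bits


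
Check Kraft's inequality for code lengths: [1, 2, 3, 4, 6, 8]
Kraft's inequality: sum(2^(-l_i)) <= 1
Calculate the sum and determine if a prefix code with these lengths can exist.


Sum = 2^(-1) + 2^(-2) + 2^(-3) + 2^(-4) + 2^(-6) + 2^(-8)
    = 0.5 + 0.25 + 0.125 + 0.0625 + 0.015625 + 0.00390625
    = 245/256 = 0.95703125
Since 0.95703125 <= 1, Kraft's inequality IS satisfied.
A prefix code with these lengths CAN exist.

Kraft sum = 0.95703125. Satisfied.


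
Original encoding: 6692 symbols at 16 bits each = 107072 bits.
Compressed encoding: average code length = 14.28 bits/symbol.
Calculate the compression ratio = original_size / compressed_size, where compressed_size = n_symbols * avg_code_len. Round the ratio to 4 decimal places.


original_size = n_symbols * orig_bits = 6692 * 16 = 107072 bits
compressed_size = n_symbols * avg_code_len = 6692 * 14.28 = 95561.76 bits
ratio = original_size / compressed_size = 107072 / 95561.76 = 1.1204

Compression ratio = 1.1204


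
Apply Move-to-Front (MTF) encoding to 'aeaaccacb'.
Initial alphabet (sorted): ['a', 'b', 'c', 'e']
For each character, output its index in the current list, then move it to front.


MTF encoding:
'a': index 0 in ['a', 'b', 'c', 'e'] -> ['a', 'b', 'c', 'e']
'e': index 3 in ['a', 'b', 'c', 'e'] -> ['e', 'a', 'b', 'c']
'a': index 1 in ['e', 'a', 'b', 'c'] -> ['a', 'e', 'b', 'c']
'a': index 0 in ['a', 'e', 'b', 'c'] -> ['a', 'e', 'b', 'c']
'c': index 3 in ['a', 'e', 'b', 'c'] -> ['c', 'a', 'e', 'b']
'c': index 0 in ['c', 'a', 'e', 'b'] -> ['c', 'a', 'e', 'b']
'a': index 1 in ['c', 'a', 'e', 'b'] -> ['a', 'c', 'e', 'b']
'c': index 1 in ['a', 'c', 'e', 'b'] -> ['c', 'a', 'e', 'b']
'b': index 3 in ['c', 'a', 'e', 'b'] -> ['b', 'c', 'a', 'e']


Output: [0, 3, 1, 0, 3, 0, 1, 1, 3]


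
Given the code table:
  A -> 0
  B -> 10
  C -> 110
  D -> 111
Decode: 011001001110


Decoding:
0 -> A
110 -> C
0 -> A
10 -> B
0 -> A
111 -> D
0 -> A


Result: ACABADA


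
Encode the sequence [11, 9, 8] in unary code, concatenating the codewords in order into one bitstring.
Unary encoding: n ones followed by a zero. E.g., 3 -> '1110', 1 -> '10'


Encode each number as n ones followed by a terminating 0:
  11 -> 111111111110 (12 bits)
  9 -> 1111111110 (10 bits)
  8 -> 111111110 (9 bits)
Total length = 12 + 10 + 9 = 31 bits.

Unary([11, 9, 8]) = 1111111111101111111110111111110 (31 bits)


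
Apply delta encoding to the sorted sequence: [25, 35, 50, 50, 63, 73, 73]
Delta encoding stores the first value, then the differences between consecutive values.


First value: 25
Deltas:
  35 - 25 = 10
  50 - 35 = 15
  50 - 50 = 0
  63 - 50 = 13
  73 - 63 = 10
  73 - 73 = 0


Delta encoded: [25, 10, 15, 0, 13, 10, 0]


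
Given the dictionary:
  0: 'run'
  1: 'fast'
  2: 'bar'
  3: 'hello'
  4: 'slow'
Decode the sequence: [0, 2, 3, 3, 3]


Look up each index in the dictionary:
  0 -> 'run'
  2 -> 'bar'
  3 -> 'hello'
  3 -> 'hello'
  3 -> 'hello'

Decoded: "run bar hello hello hello"


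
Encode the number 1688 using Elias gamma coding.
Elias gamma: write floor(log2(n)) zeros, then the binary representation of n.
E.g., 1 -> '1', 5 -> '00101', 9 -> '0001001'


num_bits = floor(log2(1688)) + 1 = 11
leading_zeros = num_bits - 1 = 10
binary(1688) = 11010011000

Elias gamma(1688) = '0000000000' + '11010011000' = 000000000011010011000 (21 bits)


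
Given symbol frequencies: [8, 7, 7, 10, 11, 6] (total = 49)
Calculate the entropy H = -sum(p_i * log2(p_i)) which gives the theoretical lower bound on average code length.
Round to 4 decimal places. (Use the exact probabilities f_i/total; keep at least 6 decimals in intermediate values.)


Per-symbol terms -p_i * log2(p_i) with p_i = f_i/49:
  p = 8/49 = 0.163265: log2(p) = -2.614710, -p*log2(p) = 0.426891
  p = 7/49 = 0.142857: log2(p) = -2.807355, -p*log2(p) = 0.401051
  p = 7/49 = 0.142857: log2(p) = -2.807355, -p*log2(p) = 0.401051
  p = 10/49 = 0.204082: log2(p) = -2.292782, -p*log2(p) = 0.467915
  p = 11/49 = 0.224490: log2(p) = -2.155278, -p*log2(p) = 0.483838
  p = 6/49 = 0.122449: log2(p) = -3.029747, -p*log2(p) = 0.370989
H = 0.426891 + 0.401051 + 0.401051 + 0.467915 + 0.483838 + 0.370989 = 2.551735

H = 2.5517 bits/symbol


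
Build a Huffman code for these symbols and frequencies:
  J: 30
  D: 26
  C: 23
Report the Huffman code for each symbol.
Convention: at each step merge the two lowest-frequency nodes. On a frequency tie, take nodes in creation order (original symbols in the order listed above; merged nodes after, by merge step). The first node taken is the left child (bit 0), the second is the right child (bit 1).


Huffman tree construction:
Step 1: Merge C(23) + D(26) = 49
Step 2: Merge J(30) + (C+D)(49) = 79
Read each symbol's code off the tree from the root (left child = 0, right child = 1).

Codes:
  J: 0 (length 1)
  D: 11 (length 2)
  C: 10 (length 2)
Average code length: 128/79 = 1.6203 bits/symbol


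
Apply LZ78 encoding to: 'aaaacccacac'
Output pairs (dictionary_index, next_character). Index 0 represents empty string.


LZ78 encoding steps:
Dictionary: {0: ''}
Step 1: w='' (idx 0), next='a' -> output (0, 'a'), add 'a' as idx 1
Step 2: w='a' (idx 1), next='a' -> output (1, 'a'), add 'aa' as idx 2
Step 3: w='a' (idx 1), next='c' -> output (1, 'c'), add 'ac' as idx 3
Step 4: w='' (idx 0), next='c' -> output (0, 'c'), add 'c' as idx 4
Step 5: w='c' (idx 4), next='a' -> output (4, 'a'), add 'ca' as idx 5
Step 6: w='ca' (idx 5), next='c' -> output (5, 'c'), add 'cac' as idx 6


Encoded: [(0, 'a'), (1, 'a'), (1, 'c'), (0, 'c'), (4, 'a'), (5, 'c')]


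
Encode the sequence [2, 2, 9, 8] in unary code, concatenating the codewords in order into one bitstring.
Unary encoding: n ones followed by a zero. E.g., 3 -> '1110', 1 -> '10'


Encode each number as n ones followed by a terminating 0:
  2 -> 110 (3 bits)
  2 -> 110 (3 bits)
  9 -> 1111111110 (10 bits)
  8 -> 111111110 (9 bits)
Total length = 3 + 3 + 10 + 9 = 25 bits.

Unary([2, 2, 9, 8]) = 1101101111111110111111110 (25 bits)


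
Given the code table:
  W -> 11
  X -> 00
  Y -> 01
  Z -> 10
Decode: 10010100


Decoding:
10 -> Z
01 -> Y
01 -> Y
00 -> X


Result: ZYYX


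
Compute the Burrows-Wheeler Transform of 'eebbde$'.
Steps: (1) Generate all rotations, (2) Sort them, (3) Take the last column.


Rotations (sorted):
  0: $eebbde -> last char: e
  1: bbde$ee -> last char: e
  2: bde$eeb -> last char: b
  3: de$eebb -> last char: b
  4: e$eebbd -> last char: d
  5: ebbde$e -> last char: e
  6: eebbde$ -> last char: $


BWT = eebbde$


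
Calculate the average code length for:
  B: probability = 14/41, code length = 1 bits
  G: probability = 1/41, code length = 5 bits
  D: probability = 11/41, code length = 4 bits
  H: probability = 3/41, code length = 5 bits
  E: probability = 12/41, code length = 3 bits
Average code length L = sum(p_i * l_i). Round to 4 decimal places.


Weighted contributions p_i * l_i:
  B: (14/41) * 1 = 14/41
  G: (1/41) * 5 = 5/41
  D: (11/41) * 4 = 44/41
  H: (3/41) * 5 = 15/41
  E: (12/41) * 3 = 36/41
Sum = (14 + 5 + 44 + 15 + 36)/41 = 114/41

L = 114/41 = 2.7805 bits/symbol


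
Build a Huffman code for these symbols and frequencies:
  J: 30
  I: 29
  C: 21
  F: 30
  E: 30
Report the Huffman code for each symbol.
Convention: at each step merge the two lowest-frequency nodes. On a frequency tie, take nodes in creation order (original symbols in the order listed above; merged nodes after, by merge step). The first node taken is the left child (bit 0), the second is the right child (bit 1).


Huffman tree construction:
Step 1: Merge C(21) + I(29) = 50
Step 2: Merge J(30) + F(30) = 60
Step 3: Merge E(30) + (C+I)(50) = 80
Step 4: Merge (J+F)(60) + (E+(C+I))(80) = 140
Read each symbol's code off the tree from the root (left child = 0, right child = 1).

Codes:
  J: 00 (length 2)
  I: 111 (length 3)
  C: 110 (length 3)
  F: 01 (length 2)
  E: 10 (length 2)
Average code length: 330/140 = 2.3571 bits/symbol


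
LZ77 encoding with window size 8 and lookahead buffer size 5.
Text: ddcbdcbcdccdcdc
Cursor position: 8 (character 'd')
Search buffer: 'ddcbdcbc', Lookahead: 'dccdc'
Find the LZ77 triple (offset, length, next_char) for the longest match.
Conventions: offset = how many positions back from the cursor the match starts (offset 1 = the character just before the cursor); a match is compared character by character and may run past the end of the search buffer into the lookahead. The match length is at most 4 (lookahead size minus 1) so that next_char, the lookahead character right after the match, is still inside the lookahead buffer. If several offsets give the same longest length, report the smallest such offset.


Try each offset into the search buffer:
  offset=1 (pos 7, char 'c'): match length 0
  offset=2 (pos 6, char 'b'): match length 0
  offset=3 (pos 5, char 'c'): match length 0
  offset=4 (pos 4, char 'd'): match length 2
  offset=5 (pos 3, char 'b'): match length 0
  offset=6 (pos 2, char 'c'): match length 0
  offset=7 (pos 1, char 'd'): match length 2
  offset=8 (pos 0, char 'd'): match length 1
Longest match has length 2, found at offsets 4, 7; take the smallest, offset 4.
next_char = character at position 8 + 2 = 10 -> 'c'

Best match: offset=4, length=2 (matching 'dc' starting at position 4)
LZ77 triple: (4, 2, 'c')
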